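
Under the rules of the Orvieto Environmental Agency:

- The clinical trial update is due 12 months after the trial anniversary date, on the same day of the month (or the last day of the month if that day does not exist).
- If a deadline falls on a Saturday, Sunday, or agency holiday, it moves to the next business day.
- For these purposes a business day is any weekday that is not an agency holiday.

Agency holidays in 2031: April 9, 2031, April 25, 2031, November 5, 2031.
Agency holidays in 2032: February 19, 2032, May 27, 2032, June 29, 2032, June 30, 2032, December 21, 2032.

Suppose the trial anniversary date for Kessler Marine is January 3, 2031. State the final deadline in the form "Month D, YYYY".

January 5, 2032

12 months after January 3, 2031, on the same day of the month, is January 3, 2032.
January 3, 2032 is a Saturday, so it moves to the next business day, January 5, 2032 (Monday).
The final due date is January 5, 2032.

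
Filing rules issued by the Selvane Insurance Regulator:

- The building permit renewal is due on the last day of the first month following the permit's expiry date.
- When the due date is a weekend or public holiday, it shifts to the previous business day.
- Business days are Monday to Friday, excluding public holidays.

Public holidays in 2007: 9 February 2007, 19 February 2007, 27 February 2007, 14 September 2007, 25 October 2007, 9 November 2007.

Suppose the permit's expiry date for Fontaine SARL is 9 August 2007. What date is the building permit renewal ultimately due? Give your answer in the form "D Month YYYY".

1 month after 9 August 2007 is September 2007; that month ends on 30 September 2007.
30 September 2007 falls on a Sunday. Rolling to the preceding business day gives 28 September 2007, a Friday.
The final due date is 28 September 2007.

28 September 2007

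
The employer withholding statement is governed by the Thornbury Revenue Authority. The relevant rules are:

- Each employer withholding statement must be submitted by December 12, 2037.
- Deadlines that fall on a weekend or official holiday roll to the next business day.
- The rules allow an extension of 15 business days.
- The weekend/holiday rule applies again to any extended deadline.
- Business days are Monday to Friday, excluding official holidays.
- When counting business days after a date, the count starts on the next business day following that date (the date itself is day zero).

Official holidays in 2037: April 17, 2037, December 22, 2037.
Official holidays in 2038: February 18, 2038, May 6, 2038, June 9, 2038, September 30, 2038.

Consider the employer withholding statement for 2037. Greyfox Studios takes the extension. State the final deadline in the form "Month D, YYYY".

January 5, 2038

The statutory due date is December 12, 2037.
December 12, 2037 is a Saturday; the next business day is December 14, 2037 (Monday).
Counting 15 further business days from December 14, 2037 reaches January 5, 2038.
Since January 5, 2038 is a Tuesday and not a holiday, the date is unchanged.
Final deadline: January 5, 2038.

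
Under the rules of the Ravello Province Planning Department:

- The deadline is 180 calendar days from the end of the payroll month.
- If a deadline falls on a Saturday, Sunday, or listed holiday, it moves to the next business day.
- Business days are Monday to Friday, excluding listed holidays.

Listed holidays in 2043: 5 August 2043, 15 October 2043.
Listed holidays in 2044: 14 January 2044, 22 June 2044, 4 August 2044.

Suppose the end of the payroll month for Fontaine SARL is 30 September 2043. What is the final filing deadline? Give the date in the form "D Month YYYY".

Trigger date 30 September 2043 + 180 calendar days = 28 March 2044.
28 March 2044 is a Monday and not a listed holiday, so it stands.
Final deadline: 28 March 2044.

28 March 2044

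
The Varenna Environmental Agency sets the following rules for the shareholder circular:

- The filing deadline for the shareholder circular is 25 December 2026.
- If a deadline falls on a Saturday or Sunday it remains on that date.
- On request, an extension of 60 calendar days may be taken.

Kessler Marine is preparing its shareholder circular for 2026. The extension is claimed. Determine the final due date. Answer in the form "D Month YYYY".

The statutory due date is 25 December 2026.
25 December 2026 is a Friday; no weekend or holiday adjustment applies.
With the 60-day extension, 25 December 2026 becomes 23 February 2027.
No adjustment is made for weekends or holidays, so 23 February 2027 stands.
So the filing is due 23 February 2027.

23 February 2027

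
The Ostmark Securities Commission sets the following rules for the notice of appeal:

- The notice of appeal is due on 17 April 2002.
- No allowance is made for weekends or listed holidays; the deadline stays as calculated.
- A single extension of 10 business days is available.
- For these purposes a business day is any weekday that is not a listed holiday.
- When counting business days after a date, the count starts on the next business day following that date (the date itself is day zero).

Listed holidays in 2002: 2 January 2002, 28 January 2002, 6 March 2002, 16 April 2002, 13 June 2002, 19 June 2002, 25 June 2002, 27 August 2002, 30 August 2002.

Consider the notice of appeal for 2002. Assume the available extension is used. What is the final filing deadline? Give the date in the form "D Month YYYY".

Start from the fixed due date, 17 April 2002.
17 April 2002 falls on a Wednesday. The rules make no weekend/holiday allowance, so it remains 17 April 2002.
The 10-business-day extension runs from 17 April 2002 to 1 May 2002.
No adjustment is made for weekends or holidays, so 1 May 2002 stands.
The final due date is 1 May 2002.

1 May 2002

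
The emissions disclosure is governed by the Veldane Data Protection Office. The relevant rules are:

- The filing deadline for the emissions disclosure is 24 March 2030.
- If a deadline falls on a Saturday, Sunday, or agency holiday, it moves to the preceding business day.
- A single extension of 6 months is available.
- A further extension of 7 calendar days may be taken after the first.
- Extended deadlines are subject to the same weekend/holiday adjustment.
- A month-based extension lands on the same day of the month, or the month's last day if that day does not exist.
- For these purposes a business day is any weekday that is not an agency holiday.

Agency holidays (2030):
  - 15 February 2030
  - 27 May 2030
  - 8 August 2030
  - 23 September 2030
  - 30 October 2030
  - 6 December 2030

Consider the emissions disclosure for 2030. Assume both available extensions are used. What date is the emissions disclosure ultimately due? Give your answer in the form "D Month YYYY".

27 September 2030

The statutory due date is 24 March 2030.
24 March 2030 is a Sunday, so it moves to the preceding business day, 22 March 2030 (Friday).
The 6 months extension carries 22 March 2030 to 22 September 2030.
22 September 2030 falls on a Sunday. Rolling to the preceding business day gives 20 September 2030, a Friday.
The 7-calendar-day extension moves the deadline from 20 September 2030 to 27 September 2030.
Since 27 September 2030 is a Friday and not a holiday, the date is unchanged.
Deadline: 27 September 2030.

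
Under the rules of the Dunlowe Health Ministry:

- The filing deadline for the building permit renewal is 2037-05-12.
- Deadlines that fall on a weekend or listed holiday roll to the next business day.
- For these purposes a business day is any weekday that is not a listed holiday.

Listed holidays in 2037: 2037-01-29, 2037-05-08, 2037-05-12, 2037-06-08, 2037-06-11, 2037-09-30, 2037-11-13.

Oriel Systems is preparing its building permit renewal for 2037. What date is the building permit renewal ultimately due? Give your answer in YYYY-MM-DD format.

2037-05-13

The statutory due date is 2037-05-12.
2037-05-12 is a listed holiday, so it moves to the next business day, 2037-05-13 (Wednesday).
Deadline: 2037-05-13.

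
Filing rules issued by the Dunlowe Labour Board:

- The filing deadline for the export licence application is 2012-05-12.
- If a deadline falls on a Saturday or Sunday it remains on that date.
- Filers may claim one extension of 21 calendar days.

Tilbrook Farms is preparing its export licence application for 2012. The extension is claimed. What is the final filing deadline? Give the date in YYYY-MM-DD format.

2012-06-02

Start from the fixed due date, 2012-05-12.
2012-05-12 is a Saturday; no weekend or holiday adjustment applies.
Add the 21 calendar-day extension to 2012-05-12: 2012-06-02.
No adjustment is made for weekends or holidays, so 2012-06-02 stands.
Final deadline: 2012-06-02.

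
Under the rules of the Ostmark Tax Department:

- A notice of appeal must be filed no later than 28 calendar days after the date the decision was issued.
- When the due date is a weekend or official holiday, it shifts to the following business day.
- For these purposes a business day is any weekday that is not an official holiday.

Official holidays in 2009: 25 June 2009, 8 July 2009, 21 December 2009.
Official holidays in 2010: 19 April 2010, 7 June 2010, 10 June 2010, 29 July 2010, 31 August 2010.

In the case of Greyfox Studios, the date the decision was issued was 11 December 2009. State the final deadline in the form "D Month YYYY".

Adding 28 calendar days to 11 December 2009 gives 8 January 2010.
8 January 2010 (Friday) is already a business day.
The final due date is 8 January 2010.

8 January 2010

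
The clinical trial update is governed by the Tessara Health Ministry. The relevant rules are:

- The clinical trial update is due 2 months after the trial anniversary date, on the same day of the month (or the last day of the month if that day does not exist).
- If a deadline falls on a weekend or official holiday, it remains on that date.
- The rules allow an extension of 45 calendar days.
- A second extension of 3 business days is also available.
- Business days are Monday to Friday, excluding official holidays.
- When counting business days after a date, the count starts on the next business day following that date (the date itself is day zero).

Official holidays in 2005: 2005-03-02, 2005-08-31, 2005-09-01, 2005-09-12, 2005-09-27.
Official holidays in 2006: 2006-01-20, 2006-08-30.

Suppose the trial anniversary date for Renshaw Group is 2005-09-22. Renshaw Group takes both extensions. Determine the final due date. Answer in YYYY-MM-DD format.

2006-01-11

Moving 2 months forward from 2005-09-22 on the corresponding day gives 2005-11-22.
2005-11-22 falls on a Tuesday. The rules make no weekend/holiday allowance, so it remains 2005-11-22.
The 45-calendar-day extension moves the deadline from 2005-11-22 to 2006-01-06.
2006-01-06 is a Friday; no weekend or holiday adjustment applies.
The 3-business-day extension runs from 2006-01-06 to 2006-01-11.
No adjustment is made for weekends or holidays, so 2006-01-11 stands.
Deadline: 2006-01-11.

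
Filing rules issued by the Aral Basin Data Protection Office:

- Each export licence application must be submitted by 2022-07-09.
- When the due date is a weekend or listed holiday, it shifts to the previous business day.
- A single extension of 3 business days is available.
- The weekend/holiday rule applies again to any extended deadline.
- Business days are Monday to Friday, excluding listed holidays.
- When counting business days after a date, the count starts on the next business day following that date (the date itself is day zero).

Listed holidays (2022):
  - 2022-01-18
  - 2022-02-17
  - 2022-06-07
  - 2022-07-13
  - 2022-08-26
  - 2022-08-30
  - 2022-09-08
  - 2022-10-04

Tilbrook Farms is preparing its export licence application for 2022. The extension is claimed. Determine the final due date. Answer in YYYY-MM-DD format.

2022-07-14

The statutory due date is 2022-07-09.
2022-07-09 falls on a Saturday. Rolling to the preceding business day gives 2022-07-08, a Friday.
Counting 3 further business days from 2022-07-08 reaches 2022-07-14.
2022-07-14 is a Thursday and not a listed holiday, so it stands.
So the filing is due 2022-07-14.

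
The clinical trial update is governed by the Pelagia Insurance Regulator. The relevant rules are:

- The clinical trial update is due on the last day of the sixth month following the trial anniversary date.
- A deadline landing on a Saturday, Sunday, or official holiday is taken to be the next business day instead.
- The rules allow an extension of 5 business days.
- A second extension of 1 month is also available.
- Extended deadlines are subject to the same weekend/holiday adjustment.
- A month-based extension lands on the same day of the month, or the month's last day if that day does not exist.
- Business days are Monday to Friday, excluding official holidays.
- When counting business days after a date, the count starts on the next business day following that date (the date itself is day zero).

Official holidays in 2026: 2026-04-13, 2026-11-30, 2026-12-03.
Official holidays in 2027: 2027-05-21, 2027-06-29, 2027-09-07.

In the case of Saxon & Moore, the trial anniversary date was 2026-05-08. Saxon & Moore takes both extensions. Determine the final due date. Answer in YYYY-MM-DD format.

2027-01-11

6 months after 2026-05-08 is November 2026; that month ends on 2026-11-30.
2026-11-30 falls on a listed holiday. Rolling to the next business day gives 2026-12-01, a Tuesday.
The 5-business-day extension runs from 2026-12-01 to 2026-12-09.
2026-12-09 falls on a Wednesday, which is a business day, so no adjustment is needed.
The 1 month extension carries 2026-12-09 to 2027-01-09.
2027-01-09 is a Saturday, so it moves to the next business day, 2027-01-11 (Monday).
Deadline: 2027-01-11.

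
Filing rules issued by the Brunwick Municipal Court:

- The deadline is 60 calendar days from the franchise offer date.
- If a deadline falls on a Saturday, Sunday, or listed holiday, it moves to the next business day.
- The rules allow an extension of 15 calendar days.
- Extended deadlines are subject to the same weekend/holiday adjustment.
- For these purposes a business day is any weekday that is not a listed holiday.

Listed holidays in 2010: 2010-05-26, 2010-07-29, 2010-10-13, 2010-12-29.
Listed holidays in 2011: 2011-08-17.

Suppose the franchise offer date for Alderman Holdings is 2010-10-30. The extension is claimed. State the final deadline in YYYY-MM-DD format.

Adding 60 calendar days to 2010-10-30 gives 2010-12-29.
2010-12-29 falls on a listed holiday. Rolling to the next business day gives 2010-12-30, a Thursday.
The 15-calendar-day extension moves the deadline from 2010-12-30 to 2011-01-14.
2011-01-14 falls on a Friday, which is a business day, so no adjustment is needed.
The final due date is 2011-01-14.

2011-01-14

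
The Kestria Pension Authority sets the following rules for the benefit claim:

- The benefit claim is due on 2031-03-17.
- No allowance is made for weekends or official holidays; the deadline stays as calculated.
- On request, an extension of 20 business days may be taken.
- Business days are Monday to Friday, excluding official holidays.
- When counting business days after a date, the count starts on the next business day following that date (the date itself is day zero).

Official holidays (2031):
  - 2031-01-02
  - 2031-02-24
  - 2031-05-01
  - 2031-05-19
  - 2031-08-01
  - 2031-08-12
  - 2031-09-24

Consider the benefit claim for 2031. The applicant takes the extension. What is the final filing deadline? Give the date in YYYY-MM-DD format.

2031-04-14

The statutory due date is 2031-03-17.
No adjustment is made for weekends or holidays, so 2031-03-17 stands.
Counting 20 further business days from 2031-03-17 reaches 2031-04-14.
No adjustment is made for weekends or holidays, so 2031-04-14 stands.
So the filing is due 2031-04-14.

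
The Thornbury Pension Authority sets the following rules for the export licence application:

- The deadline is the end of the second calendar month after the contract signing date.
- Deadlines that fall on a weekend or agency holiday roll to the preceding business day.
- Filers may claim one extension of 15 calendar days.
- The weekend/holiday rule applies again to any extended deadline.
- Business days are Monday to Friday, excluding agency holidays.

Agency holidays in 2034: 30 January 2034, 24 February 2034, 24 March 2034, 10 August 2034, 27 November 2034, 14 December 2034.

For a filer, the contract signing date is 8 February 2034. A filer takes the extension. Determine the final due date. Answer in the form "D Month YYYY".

2 months after 8 February 2034 falls in April 2034; the last day of that month is 30 April 2034.
Because 30 April 2034 is a Sunday, the deadline becomes 28 April 2034 (Friday).
Applying the 15-calendar-day extension: 28 April 2034 + 15 days = 13 May 2034.
13 May 2034 is a Saturday, so it moves to the preceding business day, 12 May 2034 (Friday).
The final due date is 12 May 2034.

12 May 2034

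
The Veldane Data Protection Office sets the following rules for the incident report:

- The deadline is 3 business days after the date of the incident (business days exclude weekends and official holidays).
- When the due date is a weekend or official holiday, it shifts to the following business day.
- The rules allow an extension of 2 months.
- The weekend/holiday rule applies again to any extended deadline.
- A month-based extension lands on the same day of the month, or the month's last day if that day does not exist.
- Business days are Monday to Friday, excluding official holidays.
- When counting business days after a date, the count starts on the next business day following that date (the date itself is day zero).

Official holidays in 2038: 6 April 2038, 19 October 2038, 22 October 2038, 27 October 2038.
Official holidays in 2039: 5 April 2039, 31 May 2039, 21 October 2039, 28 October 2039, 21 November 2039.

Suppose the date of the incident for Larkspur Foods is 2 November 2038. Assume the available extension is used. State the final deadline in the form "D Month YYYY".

Starting the day after 2 November 2038 and counting 3 business days lands on 5 November 2038.
5 November 2038 (Friday) is already a business day.
Applying the 2 months extension: 2 months after 5 November 2038 is 5 January 2039.
5 January 2039 falls on a Wednesday, which is a business day, so no adjustment is needed.
Deadline: 5 January 2039.

5 January 2039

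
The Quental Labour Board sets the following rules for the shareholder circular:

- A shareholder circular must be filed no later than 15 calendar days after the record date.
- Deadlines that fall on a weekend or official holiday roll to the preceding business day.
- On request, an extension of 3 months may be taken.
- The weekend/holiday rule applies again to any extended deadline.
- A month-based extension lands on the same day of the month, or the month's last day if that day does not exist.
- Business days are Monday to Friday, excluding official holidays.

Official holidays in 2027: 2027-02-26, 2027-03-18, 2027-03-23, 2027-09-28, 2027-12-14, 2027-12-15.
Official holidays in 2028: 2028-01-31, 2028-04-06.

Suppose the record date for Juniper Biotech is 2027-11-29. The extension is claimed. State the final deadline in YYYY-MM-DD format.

15 calendar days after 2027-11-29 is 2027-12-14.
2027-12-14 is a listed holiday; the preceding business day is 2027-12-13 (Monday).
Add 3 months to 2027-12-13: 2028-03-13.
2028-03-13 (Monday) is already a business day.
So the filing is due 2028-03-13.

2028-03-13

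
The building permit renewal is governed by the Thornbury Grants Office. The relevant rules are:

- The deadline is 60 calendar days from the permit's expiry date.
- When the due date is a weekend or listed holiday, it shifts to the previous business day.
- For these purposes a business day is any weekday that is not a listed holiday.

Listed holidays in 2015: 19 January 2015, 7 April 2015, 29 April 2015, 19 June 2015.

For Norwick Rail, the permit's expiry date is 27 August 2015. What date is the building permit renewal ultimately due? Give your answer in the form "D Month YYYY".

From 27 August 2015, 60 calendar days later is 26 October 2015.
26 October 2015 (Monday) is already a business day.
Deadline: 26 October 2015.

26 October 2015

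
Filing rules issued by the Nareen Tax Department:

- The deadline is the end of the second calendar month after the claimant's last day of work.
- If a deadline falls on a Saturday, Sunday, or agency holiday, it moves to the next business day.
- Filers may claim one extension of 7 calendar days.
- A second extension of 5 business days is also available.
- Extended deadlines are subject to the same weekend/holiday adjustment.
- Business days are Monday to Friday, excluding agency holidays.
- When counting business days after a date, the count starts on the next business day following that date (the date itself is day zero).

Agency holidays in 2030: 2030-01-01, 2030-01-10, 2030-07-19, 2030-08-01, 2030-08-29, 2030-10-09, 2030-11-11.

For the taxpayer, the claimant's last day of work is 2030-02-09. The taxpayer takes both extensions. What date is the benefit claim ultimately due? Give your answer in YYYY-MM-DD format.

2030-05-14

2 months after 2030-02-09 falls in April 2030; the last day of that month is 2030-04-30.
2030-04-30 (Tuesday) is already a business day.
With the 7-day extension, 2030-04-30 becomes 2030-05-07.
Since 2030-05-07 is a Tuesday and not a holiday, the date is unchanged.
Applying the 5-business-day extension: 5 business days after 2030-05-07 is 2030-05-14.
2030-05-14 (Tuesday) is already a business day.
The final due date is 2030-05-14.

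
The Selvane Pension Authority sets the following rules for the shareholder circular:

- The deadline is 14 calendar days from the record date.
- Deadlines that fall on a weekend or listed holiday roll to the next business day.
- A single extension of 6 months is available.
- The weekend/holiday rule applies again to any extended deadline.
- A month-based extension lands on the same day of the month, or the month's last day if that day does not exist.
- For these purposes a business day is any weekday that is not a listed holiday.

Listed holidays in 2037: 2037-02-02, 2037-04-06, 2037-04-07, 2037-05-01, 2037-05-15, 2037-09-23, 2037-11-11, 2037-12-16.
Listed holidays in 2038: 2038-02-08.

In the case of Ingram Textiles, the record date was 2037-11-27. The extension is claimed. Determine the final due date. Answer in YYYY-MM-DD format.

2038-06-11

From 2037-11-27, 14 calendar days later is 2037-12-11.
2037-12-11 is a Friday and not a listed holiday, so it stands.
Applying the 6 months extension: 6 months after 2037-12-11 is 2038-06-11.
2038-06-11 is a Friday and not a listed holiday, so it stands.
Final deadline: 2038-06-11.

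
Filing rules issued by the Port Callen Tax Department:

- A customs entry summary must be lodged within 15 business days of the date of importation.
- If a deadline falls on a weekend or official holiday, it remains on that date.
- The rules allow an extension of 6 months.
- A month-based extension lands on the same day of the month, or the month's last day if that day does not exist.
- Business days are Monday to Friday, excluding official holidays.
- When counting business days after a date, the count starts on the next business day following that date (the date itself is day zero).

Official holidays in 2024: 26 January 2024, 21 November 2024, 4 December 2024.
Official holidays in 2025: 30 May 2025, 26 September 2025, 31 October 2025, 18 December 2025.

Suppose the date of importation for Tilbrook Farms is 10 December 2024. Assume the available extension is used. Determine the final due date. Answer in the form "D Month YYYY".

30 June 2025

Counting 15 business days after 10 December 2024 (skipping weekends and listed holidays) reaches 31 December 2024.
No adjustment is made for weekends or holidays, so 31 December 2024 stands.
Applying the 6 months extension: 6 months after 31 December 2024 is 30 June 2025 (day 31 does not exist in June, so the month's last day is used).
No adjustment is made for weekends or holidays, so 30 June 2025 stands.
Deadline: 30 June 2025.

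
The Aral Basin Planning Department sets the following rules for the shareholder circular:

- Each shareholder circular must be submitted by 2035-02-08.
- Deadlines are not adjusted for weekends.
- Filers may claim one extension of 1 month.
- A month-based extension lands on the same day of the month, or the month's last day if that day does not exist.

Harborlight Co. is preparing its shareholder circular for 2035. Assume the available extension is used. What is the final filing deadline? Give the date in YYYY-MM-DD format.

2035-03-08

The stated deadline is 2035-02-08.
2035-02-08 is a Thursday; no weekend or holiday adjustment applies.
Applying the 1 month extension: 1 month after 2035-02-08 is 2035-03-08.
2035-03-08 falls on a Thursday. The rules make no weekend/holiday allowance, so it remains 2035-03-08.
The final due date is 2035-03-08.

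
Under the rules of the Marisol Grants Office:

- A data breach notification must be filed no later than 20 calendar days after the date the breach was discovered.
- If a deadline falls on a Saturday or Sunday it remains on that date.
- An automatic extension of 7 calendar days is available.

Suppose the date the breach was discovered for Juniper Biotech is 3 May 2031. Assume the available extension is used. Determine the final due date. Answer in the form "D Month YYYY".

Trigger date 3 May 2031 + 20 calendar days = 23 May 2031.
23 May 2031 is a Friday; no weekend or holiday adjustment applies.
Add the 7 calendar-day extension to 23 May 2031: 30 May 2031.
30 May 2031 is a Friday; no weekend or holiday adjustment applies.
So the filing is due 30 May 2031.

30 May 2031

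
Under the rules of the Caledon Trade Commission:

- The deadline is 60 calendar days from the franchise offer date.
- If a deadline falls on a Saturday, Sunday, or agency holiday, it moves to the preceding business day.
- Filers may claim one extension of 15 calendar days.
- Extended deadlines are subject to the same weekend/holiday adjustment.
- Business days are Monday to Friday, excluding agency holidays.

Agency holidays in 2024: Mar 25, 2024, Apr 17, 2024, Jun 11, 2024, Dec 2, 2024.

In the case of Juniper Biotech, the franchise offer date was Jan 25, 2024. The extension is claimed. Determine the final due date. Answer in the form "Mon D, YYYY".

Trigger date Jan 25, 2024 + 60 calendar days = Mar 25, 2024.
Because Mar 25, 2024 is a listed holiday, the deadline becomes Mar 22, 2024 (Friday).
Applying the 15-calendar-day extension: Mar 22, 2024 + 15 days = Apr 6, 2024.
Apr 6, 2024 is a Saturday; the preceding business day is Apr 5, 2024 (Friday).
Final deadline: Apr 5, 2024.

Apr 5, 2024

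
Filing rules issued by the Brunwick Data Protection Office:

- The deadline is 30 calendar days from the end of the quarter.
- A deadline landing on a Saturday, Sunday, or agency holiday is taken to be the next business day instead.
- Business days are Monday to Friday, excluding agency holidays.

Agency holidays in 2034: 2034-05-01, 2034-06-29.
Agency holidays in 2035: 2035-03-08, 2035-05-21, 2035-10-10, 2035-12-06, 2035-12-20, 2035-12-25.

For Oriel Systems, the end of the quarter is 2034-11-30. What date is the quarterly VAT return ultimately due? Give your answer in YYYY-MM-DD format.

2035-01-01

30 calendar days after 2034-11-30 is 2034-12-30.
2034-12-30 falls on a Saturday. Rolling to the next business day gives 2035-01-01, a Monday.
Final deadline: 2035-01-01.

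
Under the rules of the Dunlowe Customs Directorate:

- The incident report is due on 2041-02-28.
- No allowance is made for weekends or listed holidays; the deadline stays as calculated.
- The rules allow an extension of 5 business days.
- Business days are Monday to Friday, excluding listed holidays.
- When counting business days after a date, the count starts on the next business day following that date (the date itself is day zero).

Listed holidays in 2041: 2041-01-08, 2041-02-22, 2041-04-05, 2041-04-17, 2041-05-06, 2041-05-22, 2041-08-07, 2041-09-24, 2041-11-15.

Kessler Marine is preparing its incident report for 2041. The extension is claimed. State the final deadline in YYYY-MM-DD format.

Start from the fixed due date, 2041-02-28.
2041-02-28 falls on a Thursday. The rules make no weekend/holiday allowance, so it remains 2041-02-28.
Applying the 5-business-day extension: 5 business days after 2041-02-28 is 2041-03-07.
2041-03-07 falls on a Thursday. The rules make no weekend/holiday allowance, so it remains 2041-03-07.
Deadline: 2041-03-07.

2041-03-07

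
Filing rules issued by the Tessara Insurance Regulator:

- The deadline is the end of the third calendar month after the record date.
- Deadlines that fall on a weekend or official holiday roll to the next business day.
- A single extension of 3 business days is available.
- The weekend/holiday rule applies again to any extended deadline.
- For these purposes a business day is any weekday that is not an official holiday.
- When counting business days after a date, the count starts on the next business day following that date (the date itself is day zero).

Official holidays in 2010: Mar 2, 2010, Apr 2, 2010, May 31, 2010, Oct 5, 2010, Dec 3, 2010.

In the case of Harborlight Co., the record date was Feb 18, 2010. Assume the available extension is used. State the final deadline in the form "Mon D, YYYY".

3 months after Feb 18, 2010 falls in May 2010; the last day of that month is May 31, 2010.
May 31, 2010 is a listed holiday; the next business day is Jun 1, 2010 (Tuesday).
Applying the 3-business-day extension: 3 business days after Jun 1, 2010 is Jun 4, 2010.
Jun 4, 2010 is a Friday and not a listed holiday, so it stands.
So the filing is due Jun 4, 2010.

Jun 4, 2010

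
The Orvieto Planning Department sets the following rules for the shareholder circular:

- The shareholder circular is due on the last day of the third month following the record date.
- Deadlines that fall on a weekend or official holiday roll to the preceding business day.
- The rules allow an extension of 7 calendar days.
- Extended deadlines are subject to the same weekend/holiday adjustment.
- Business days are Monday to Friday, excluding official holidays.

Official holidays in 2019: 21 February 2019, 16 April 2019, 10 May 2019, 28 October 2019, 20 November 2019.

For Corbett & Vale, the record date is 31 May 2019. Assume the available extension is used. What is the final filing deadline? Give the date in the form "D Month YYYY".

6 September 2019

The third month after 31 May 2019 is August 2019, whose last day is 31 August 2019.
Because 31 August 2019 is a Saturday, the deadline becomes 30 August 2019 (Friday).
With the 7-day extension, 30 August 2019 becomes 6 September 2019.
Since 6 September 2019 is a Friday and not a holiday, the date is unchanged.
So the filing is due 6 September 2019.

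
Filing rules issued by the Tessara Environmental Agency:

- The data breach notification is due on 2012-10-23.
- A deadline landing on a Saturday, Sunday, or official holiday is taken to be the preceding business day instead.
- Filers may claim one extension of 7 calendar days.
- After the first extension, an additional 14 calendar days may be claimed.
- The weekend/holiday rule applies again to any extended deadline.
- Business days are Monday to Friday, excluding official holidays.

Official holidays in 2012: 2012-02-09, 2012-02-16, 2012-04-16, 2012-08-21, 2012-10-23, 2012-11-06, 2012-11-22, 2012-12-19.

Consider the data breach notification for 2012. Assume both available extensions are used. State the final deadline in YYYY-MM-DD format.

2012-11-12

The stated deadline is 2012-10-23.
2012-10-23 is a listed holiday; the preceding business day is 2012-10-22 (Monday).
Applying the 7-calendar-day extension: 2012-10-22 + 7 days = 2012-10-29.
2012-10-29 is a Monday and not a listed holiday, so it stands.
Applying the 14-calendar-day extension: 2012-10-29 + 14 days = 2012-11-12.
Since 2012-11-12 is a Monday and not a holiday, the date is unchanged.
Deadline: 2012-11-12.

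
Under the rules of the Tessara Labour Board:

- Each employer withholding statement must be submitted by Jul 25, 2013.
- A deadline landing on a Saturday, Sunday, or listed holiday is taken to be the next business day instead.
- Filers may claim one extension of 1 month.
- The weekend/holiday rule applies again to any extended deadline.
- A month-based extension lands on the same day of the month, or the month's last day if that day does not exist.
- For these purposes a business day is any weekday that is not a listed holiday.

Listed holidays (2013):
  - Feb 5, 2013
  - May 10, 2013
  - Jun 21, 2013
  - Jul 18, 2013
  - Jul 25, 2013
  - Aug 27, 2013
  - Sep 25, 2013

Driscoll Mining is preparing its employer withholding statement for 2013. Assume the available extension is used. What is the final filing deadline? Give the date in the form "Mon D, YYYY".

Aug 26, 2013

The stated deadline is Jul 25, 2013.
Jul 25, 2013 is a listed holiday, so it moves to the next business day, Jul 26, 2013 (Friday).
Applying the 1 month extension: 1 month after Jul 26, 2013 is Aug 26, 2013.
Aug 26, 2013 is a Monday and not a listed holiday, so it stands.
Final deadline: Aug 26, 2013.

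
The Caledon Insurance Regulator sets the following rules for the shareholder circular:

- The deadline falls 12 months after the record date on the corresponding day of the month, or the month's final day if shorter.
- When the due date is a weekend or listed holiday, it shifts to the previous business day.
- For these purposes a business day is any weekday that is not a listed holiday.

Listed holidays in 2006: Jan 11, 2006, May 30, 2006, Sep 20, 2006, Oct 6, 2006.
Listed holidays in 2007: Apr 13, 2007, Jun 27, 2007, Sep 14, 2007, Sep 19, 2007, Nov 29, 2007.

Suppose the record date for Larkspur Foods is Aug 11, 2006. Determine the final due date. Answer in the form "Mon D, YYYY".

12 months after Aug 11, 2006, on the same day of the month, is Aug 11, 2007.
Aug 11, 2007 is a Saturday; the preceding business day is Aug 10, 2007 (Friday).
So the filing is due Aug 10, 2007.

Aug 10, 2007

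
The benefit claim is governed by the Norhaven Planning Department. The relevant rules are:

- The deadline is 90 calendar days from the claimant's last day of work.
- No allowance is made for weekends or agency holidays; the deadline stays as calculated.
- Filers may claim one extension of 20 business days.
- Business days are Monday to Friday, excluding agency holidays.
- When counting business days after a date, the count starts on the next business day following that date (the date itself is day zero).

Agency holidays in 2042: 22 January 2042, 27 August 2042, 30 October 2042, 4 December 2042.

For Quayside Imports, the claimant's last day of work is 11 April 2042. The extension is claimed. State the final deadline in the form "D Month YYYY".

Adding 90 calendar days to 11 April 2042 gives 10 July 2042.
No adjustment is made for weekends or holidays, so 10 July 2042 stands.
The 20-business-day extension runs from 10 July 2042 to 7 August 2042.
7 August 2042 is a Thursday; no weekend or holiday adjustment applies.
Deadline: 7 August 2042.

7 August 2042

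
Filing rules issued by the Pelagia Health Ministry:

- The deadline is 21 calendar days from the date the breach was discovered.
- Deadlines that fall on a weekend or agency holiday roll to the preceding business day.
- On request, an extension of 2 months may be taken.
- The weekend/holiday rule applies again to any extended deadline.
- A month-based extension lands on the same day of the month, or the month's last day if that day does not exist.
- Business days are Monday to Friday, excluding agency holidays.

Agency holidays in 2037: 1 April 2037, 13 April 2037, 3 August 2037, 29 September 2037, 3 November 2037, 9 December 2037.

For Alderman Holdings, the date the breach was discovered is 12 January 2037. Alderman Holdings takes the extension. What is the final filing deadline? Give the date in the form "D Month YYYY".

2 April 2037

Adding 21 calendar days to 12 January 2037 gives 2 February 2037.
2 February 2037 is a Monday and not a listed holiday, so it stands.
Applying the 2 months extension: 2 months after 2 February 2037 is 2 April 2037.
Since 2 April 2037 is a Thursday and not a holiday, the date is unchanged.
The final due date is 2 April 2037.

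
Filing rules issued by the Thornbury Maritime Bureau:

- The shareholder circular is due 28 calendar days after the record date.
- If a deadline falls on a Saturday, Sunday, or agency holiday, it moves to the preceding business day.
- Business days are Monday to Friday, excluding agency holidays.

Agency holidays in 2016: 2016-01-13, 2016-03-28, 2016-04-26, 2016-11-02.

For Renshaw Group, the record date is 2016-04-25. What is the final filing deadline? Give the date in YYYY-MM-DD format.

Adding 28 calendar days to 2016-04-25 gives 2016-05-23.
2016-05-23 is a Monday and not a listed holiday, so it stands.
So the filing is due 2016-05-23.

2016-05-23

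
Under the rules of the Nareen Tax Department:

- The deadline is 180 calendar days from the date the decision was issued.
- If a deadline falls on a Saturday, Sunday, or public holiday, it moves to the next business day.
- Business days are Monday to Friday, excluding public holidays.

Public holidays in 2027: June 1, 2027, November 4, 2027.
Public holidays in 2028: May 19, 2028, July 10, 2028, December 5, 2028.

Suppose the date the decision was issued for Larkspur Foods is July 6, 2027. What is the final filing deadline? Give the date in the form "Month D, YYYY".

January 3, 2028

From July 6, 2027, 180 calendar days later is January 2, 2028.
January 2, 2028 falls on a Sunday. Rolling to the next business day gives January 3, 2028, a Monday.
Deadline: January 3, 2028.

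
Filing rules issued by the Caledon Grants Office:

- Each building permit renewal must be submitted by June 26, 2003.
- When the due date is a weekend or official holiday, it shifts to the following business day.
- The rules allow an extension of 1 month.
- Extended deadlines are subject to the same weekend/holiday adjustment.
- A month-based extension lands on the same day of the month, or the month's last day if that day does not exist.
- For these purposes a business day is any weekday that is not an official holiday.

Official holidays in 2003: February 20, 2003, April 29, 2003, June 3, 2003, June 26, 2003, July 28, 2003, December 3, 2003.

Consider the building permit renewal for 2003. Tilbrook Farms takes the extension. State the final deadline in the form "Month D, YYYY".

Start from the fixed due date, June 26, 2003.
Because June 26, 2003 is a listed holiday, the deadline becomes June 27, 2003 (Friday).
The 1 month extension carries June 27, 2003 to July 27, 2003.
July 27, 2003 falls on a Sunday. Rolling to the next business day gives July 29, 2003, a Tuesday.
So the filing is due July 29, 2003.

July 29, 2003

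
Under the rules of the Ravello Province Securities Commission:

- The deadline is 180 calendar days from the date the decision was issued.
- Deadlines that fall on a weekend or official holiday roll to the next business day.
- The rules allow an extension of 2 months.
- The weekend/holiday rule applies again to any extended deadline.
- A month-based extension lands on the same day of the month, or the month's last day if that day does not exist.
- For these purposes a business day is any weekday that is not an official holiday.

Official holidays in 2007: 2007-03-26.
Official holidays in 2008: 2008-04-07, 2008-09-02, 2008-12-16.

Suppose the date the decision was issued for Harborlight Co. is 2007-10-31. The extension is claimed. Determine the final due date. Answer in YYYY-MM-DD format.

Adding 180 calendar days to 2007-10-31 gives 2008-04-28.
2008-04-28 falls on a Monday, which is a business day, so no adjustment is needed.
Add 2 months to 2008-04-28: 2008-06-28.
2008-06-28 is a Saturday; the next business day is 2008-06-30 (Monday).
Deadline: 2008-06-30.

2008-06-30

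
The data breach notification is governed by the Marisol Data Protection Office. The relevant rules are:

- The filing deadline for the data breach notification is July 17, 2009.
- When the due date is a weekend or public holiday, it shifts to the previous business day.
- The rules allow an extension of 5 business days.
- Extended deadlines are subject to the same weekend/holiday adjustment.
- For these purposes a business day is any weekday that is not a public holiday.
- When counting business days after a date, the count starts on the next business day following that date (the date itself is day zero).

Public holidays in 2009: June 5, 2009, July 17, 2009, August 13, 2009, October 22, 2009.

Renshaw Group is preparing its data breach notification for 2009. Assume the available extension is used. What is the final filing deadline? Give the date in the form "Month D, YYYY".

The statutory due date is July 17, 2009.
July 17, 2009 is a listed holiday, so it moves to the preceding business day, July 16, 2009 (Thursday).
Counting 5 further business days from July 16, 2009 reaches July 24, 2009.
July 24, 2009 is a Friday and not a listed holiday, so it stands.
So the filing is due July 24, 2009.

July 24, 2009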